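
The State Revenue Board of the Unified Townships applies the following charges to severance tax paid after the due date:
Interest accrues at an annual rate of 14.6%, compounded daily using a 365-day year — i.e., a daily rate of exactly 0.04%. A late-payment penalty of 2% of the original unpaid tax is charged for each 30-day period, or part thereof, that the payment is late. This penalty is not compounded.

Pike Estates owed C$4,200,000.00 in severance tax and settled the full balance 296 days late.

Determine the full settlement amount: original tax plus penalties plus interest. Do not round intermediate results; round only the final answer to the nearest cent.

Penalty periods: ⌈296/30⌉ = 10; penalty = 10 × 2% × C$4,200,000.00 = C$840,000.00
Interest: C$4,200,000.00 × ((1 + 0.0004)^296 − 1) = C$4,200,000.00 × 0.12566765… = C$527,804.1301…
Total = C$4,200,000.00 + C$840,000.0000 + C$527,804.1301… = C$5,567,804.13

C$5,567,804.13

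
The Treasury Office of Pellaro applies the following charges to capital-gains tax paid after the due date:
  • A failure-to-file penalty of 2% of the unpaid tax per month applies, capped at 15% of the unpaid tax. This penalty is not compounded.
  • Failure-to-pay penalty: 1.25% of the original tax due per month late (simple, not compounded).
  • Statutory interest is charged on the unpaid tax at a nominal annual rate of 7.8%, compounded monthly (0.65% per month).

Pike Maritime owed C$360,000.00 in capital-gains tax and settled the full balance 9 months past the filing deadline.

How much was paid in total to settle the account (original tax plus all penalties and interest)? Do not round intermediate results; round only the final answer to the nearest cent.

Failure-to-file: 9 × 2% × C$360,000.00 = C$64,800.00, capped at 15% × C$360,000.00 = C$54,000.00
Failure-to-pay penalty = 1.25% × C$360,000.00 × 9 mo = C$40,500.00
Interest: C$360,000.00 × ((1 + 0.0065)^9 − 1) = C$360,000.00 × 0.0600443… = C$21,615.9462…
Total = C$360,000.00 + C$94,500.0000 + C$21,615.9462… = C$476,115.95

C$476,115.95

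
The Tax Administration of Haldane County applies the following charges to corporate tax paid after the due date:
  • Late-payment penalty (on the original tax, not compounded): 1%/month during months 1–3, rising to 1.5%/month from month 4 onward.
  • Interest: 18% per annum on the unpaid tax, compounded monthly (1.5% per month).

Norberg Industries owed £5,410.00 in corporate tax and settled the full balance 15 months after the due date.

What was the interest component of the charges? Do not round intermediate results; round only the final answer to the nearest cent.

Interest: £5,410.00 × ((1 + 0.015)^15 − 1) = £5,410.00 × 0.2502321… = £1,353.7555…

£1,353.76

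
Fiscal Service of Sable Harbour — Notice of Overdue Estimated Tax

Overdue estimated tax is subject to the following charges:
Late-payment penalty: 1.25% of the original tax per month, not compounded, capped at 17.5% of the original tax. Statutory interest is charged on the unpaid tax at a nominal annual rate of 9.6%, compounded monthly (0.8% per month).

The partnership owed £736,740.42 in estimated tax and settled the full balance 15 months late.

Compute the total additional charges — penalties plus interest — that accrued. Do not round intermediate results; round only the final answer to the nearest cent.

£222,465.14

Penalty (uncapped): 15 × 1.25% × £736,740.42 = £138,138.83…; cap = 17.5% × £736,740.42 = £128,929.57… → penalty = £128,929.57…
Interest: £736,740.42 × ((1 + 0.008)^15 − 1) = £736,740.42 × 0.1269587… = £93,535.5697…
Penalties + interest = £128,929.5735 + £93,535.5697… = £222,465.14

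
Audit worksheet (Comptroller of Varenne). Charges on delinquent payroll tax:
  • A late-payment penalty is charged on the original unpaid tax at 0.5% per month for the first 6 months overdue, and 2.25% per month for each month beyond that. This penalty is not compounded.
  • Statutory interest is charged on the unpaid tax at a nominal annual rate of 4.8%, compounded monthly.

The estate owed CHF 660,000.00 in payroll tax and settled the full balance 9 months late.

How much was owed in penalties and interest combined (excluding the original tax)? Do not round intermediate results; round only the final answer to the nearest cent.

Penalty, months 1–6: 6 × 0.5% × CHF 660,000.00 = CHF 19,800.00
Penalty, months 7–9: 3 × 2.25% × CHF 660,000.00 = CHF 44,550.00
Interest (4.8%/yr ÷ 12 = 0.4%/month): CHF 660,000.00 × ((1 + 0.004)^9 − 1) = CHF 24,143.7295…
Penalties + interest = CHF 64,350.0000 + CHF 24,143.7295… = CHF 88,493.73

CHF 88,493.73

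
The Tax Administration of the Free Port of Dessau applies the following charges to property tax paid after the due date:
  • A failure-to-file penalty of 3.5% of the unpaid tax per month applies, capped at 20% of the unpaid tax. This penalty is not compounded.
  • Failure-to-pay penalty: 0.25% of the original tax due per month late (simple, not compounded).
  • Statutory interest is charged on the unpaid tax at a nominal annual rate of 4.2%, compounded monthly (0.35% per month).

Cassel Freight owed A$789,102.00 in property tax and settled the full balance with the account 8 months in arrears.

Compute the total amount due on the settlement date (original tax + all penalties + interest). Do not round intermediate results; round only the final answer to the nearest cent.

A$985,071.86

Failure-to-file: 8 × 3.5% × A$789,102.00 = A$220,948.56, capped at 20% × A$789,102.00 = A$157,820.40
Failure-to-pay penalty = 0.25% × A$789,102.00 × 8 mo = A$15,782.04
Interest: A$789,102.00 × ((1 + 0.0035)^8 − 1) = A$789,102.00 × 0.0283454… = A$22,367.4209…
Total = A$789,102.00 + A$173,602.4400 + A$22,367.4209… = A$985,071.86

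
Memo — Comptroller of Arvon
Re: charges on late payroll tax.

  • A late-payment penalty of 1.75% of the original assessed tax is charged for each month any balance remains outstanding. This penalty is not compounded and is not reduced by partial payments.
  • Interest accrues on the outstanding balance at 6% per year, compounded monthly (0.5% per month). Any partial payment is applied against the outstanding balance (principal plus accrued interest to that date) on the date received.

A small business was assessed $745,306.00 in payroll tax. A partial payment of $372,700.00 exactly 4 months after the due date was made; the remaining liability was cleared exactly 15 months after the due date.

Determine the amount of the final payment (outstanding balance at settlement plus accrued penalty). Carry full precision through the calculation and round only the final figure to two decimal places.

$605,127.51

Balance at month 4: $745,306.0000 × (1 + 0.005)^4 = $760,324.2890…
After $372,700.00 payment: $760,324.2890… − $372,700.00 = $387,624.2890…
Balance at month 15: $387,624.2890… × (1 + 0.005)^11 = $409,484.6836…
Penalty: 15 × 1.75% × $745,306.00 = $195,642.83…
Final settlement = outstanding balance + penalty = $409,484.6836… + $195,642.83… = $605,127.51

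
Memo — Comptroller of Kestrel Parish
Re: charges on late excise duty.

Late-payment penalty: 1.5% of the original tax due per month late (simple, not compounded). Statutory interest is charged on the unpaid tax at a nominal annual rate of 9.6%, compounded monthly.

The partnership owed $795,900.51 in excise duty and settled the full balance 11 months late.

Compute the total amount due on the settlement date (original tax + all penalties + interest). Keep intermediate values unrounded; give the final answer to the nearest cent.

$1,000,133.23

Late-payment penalty = 1.5% × $795,900.51 × 11 mo = $131,323.58…
Interest (9.6%/yr ÷ 12 = 0.8%/month): $795,900.51 × ((1 + 0.008)^11 − 1) = $72,909.1403…
Total = $795,900.51 + $131,323.5842… + $72,909.1403… = $1,000,133.23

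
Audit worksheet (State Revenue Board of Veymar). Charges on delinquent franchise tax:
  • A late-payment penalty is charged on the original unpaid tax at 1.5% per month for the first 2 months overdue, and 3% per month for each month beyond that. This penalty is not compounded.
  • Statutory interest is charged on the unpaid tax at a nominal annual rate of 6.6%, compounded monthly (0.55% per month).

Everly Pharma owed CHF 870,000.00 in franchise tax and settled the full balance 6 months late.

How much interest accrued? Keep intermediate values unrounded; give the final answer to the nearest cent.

CHF 29,107.67

Interest: CHF 870,000.00 × ((1 + 0.0055)^6 − 1) = CHF 870,000.00 × 0.0334571… = CHF 29,107.6694…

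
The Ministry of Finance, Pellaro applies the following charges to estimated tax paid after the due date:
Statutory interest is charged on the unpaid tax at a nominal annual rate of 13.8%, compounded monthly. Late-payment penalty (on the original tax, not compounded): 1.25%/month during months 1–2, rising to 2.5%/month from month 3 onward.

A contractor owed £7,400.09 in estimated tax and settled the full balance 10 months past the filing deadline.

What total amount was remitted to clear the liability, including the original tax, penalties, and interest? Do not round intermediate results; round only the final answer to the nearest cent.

Penalty, months 1–2: 2 × 1.25% × £7,400.09 = £185.00…
Penalty, months 3–10: 8 × 2.5% × £7,400.09 = £1,480.02…
Interest (13.8%/yr ÷ 12 = 1.15%/month): £7,400.09 × ((1 + 0.0115)^10 − 1) = £896.4282…
Total = £7,400.09 + £1,665.0203… + £896.4282… = £9,961.54

£9,961.54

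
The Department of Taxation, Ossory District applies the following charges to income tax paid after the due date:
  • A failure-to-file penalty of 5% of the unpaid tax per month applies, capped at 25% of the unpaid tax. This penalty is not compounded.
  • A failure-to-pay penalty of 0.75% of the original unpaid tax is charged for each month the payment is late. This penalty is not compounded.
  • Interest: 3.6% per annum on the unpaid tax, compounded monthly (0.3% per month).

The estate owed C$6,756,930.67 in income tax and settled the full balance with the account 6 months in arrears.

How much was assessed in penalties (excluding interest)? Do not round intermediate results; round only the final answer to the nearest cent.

Failure-to-file: 6 × 5% × C$6,756,930.67 = C$2,027,079.20…, capped at 25% × C$6,756,930.67 = C$1,689,232.67…
Failure-to-pay penalty = 0.75% × C$6,756,930.67 × 6 mo = C$304,061.88…
Total penalty = C$1,689,232.67… + C$304,061.88… = C$1,993,294.55

C$1,993,294.55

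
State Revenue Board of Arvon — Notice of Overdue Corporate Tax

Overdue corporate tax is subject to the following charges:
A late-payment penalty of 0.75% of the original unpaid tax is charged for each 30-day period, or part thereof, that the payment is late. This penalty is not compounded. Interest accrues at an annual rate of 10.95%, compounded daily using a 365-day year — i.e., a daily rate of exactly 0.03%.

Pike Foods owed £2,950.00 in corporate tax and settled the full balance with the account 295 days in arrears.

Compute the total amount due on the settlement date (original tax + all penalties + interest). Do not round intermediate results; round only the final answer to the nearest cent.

Penalty periods: ⌈295/30⌉ = 10; penalty = 10 × 0.75% × £2,950.00 = £221.25
Interest: £2,950.00 × ((1 + 0.0003)^295 − 1) = £2,950.00 × 0.09251975… = £272.9333…
Total = £2,950.00 + £221.2500 + £272.9333… = £3,444.18

£3,444.18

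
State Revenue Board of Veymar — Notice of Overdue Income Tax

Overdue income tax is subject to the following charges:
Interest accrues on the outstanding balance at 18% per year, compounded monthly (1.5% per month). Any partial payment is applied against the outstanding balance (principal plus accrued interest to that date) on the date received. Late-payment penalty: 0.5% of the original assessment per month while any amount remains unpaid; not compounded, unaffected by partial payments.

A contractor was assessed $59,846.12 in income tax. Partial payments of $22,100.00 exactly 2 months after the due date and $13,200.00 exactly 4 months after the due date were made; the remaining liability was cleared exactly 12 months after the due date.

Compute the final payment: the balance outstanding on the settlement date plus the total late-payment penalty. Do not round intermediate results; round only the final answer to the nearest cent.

Balance at month 2: $59,846.1200 × (1 + 0.015)^2 = $61,654.9690…
After $22,100.00 payment: $61,654.9690… − $22,100.00 = $39,554.9690…
Balance at month 4: $39,554.9690… × (1 + 0.015)^2 = $40,750.5179…
After $13,200.00 payment: $40,750.5179… − $13,200.00 = $27,550.5179…
Balance at month 12: $27,550.5179… × (1 + 0.015)^8 = $31,035.4542…
Penalty: 12 × 0.5% × $59,846.12 = $3,590.77…
Final settlement = outstanding balance + penalty = $31,035.4542… + $3,590.77… = $34,626.22

$34,626.22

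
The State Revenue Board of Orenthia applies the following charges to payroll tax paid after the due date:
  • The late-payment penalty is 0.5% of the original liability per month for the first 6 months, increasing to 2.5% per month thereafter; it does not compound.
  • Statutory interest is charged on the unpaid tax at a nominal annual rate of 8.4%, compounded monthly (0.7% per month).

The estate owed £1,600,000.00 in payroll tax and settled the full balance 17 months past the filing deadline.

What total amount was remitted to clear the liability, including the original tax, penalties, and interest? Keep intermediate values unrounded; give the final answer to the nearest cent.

£2,289,444.90

Penalty, months 1–6: 6 × 0.5% × £1,600,000.00 = £48,000.00
Penalty, months 7–17: 11 × 2.5% × £1,600,000.00 = £440,000.00
Interest: £1,600,000.00 × ((1 + 0.007)^17 − 1) = £1,600,000.00 × 0.1259031… = £201,444.8958…
Total = £1,600,000.00 + £488,000.0000 + £201,444.8958… = £2,289,444.90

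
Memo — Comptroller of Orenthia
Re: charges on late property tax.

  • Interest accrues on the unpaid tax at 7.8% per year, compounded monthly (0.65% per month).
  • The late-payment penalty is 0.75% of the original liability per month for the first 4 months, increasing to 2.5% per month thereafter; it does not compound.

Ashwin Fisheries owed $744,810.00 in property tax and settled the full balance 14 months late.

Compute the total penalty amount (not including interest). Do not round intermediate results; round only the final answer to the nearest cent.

$208,546.80

Penalty, months 1–4: 4 × 0.75% × $744,810.00 = $22,344.30
Penalty, months 5–14: 10 × 2.5% × $744,810.00 = $186,202.50
Total penalty = $22,344.30 + $186,202.50 = $208,546.80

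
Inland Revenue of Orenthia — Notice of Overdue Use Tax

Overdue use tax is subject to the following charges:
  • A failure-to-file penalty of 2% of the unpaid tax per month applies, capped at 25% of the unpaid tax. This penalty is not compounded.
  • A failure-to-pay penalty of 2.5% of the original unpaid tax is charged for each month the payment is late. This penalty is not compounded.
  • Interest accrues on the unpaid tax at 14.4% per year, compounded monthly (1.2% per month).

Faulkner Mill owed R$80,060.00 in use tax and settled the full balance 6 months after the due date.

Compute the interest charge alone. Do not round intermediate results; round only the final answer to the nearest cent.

R$5,940.04

Interest: R$80,060.00 × ((1 + 0.012)^6 − 1) = R$80,060.00 × 0.0741949… = R$5,940.0415…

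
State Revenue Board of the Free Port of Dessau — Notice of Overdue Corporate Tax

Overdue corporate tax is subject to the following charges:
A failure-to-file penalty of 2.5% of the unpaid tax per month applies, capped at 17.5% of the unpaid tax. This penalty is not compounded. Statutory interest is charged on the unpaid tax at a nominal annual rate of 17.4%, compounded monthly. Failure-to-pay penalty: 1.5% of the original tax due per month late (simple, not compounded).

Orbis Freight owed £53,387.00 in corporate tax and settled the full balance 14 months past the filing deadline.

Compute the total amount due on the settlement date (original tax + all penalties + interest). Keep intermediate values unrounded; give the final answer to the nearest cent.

Failure-to-file: 14 × 2.5% × £53,387.00 = £18,685.45, capped at 17.5% × £53,387.00 = £9,342.73…
Failure-to-pay penalty: 14 × 1.5% × £53,387.00 = £11,211.27
Interest (17.4%/yr ÷ 12 = 1.45%/month): £53,387.00 × ((1 + 0.0145)^14 − 1) = £11,920.6770…
Total = £53,387.00 + £20,553.9950 + £11,920.6770… = £85,861.67

£85,861.67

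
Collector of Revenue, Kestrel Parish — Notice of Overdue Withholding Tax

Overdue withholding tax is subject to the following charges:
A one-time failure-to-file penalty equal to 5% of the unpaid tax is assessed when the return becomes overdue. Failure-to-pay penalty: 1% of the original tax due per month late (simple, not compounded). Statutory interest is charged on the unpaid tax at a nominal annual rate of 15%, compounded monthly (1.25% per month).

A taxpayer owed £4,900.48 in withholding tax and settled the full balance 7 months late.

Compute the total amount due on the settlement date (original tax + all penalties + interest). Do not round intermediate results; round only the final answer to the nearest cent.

Failure-to-file penalty: 5% × £4,900.48 = £245.02…
Failure-to-pay penalty: 7 × 1% × £4,900.48 = £343.03…
Interest: £4,900.48 × ((1 + 0.0125)^7 − 1) = £4,900.48 × 0.0908505… = £445.2109…
Total = £4,900.48 + £588.0576 + £445.2109… = £5,933.75

£5,933.75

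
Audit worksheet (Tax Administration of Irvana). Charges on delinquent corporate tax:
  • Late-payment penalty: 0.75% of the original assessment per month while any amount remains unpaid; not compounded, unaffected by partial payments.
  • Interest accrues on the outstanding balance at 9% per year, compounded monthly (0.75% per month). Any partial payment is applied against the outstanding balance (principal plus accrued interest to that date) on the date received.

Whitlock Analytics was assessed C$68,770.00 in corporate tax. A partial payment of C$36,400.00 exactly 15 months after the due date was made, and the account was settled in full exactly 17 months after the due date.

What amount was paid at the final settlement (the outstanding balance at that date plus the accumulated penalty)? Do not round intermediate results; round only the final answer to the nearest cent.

C$49,904.65

Balance at month 15: C$68,770.0000 × (1 + 0.0075)^15 = C$76,926.3004…
After C$36,400.00 payment: C$76,926.3004… − C$36,400.00 = C$40,526.3004…
Balance at month 17: C$40,526.3004… × (1 + 0.0075)^2 = C$41,136.4745…
Penalty: 17 × 0.75% × C$68,770.00 = C$8,768.18…
Final settlement = outstanding balance + penalty = C$41,136.4745… + C$8,768.18… = C$49,904.65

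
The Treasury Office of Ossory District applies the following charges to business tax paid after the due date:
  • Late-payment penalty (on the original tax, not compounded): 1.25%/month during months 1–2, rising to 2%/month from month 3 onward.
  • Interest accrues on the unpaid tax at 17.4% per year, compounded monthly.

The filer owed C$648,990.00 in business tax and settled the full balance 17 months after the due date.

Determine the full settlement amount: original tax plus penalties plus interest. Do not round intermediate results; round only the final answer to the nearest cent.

Penalty, months 1–2: 2 × 1.25% × C$648,990.00 = C$16,224.75
Penalty, months 3–17: 15 × 2% × C$648,990.00 = C$194,697.00
Interest (17.4%/yr ÷ 12 = 1.45%/month): C$648,990.00 × ((1 + 0.0145)^17 − 1) = C$179,949.5830…
Total = C$648,990.00 + C$210,921.7500 + C$179,949.5830… = C$1,039,861.33

C$1,039,861.33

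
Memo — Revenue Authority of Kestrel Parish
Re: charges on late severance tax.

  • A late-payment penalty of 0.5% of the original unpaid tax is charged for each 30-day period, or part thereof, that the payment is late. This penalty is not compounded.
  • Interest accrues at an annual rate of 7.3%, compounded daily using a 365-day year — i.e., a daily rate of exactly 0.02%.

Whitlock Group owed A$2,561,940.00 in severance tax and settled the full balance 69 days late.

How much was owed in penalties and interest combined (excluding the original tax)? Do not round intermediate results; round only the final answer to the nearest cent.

Penalty periods: ⌈69/30⌉ = 3; penalty = 3 × 0.5% × A$2,561,940.00 = A$38,429.10
Interest: A$2,561,940.00 × ((1 + 0.0002)^69 − 1) = A$2,561,940.00 × 0.01389426… = A$35,596.2618…
Penalties + interest = A$38,429.1000 + A$35,596.2618… = A$74,025.36

A$74,025.36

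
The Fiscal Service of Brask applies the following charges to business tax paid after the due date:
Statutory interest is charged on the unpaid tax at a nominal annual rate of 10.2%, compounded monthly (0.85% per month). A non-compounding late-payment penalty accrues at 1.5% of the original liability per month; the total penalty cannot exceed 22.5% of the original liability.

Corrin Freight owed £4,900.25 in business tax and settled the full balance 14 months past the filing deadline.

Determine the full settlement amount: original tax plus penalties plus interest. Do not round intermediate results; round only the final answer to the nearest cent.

Penalty: 14 × 1.5% × £4,900.25 = £1,029.05… (below the 22.5% cap of £1,102.56…)
Interest: £4,900.25 × ((1 + 0.0085)^14 − 1) = £4,900.25 × 0.1258036… = £616.4691…
Total = £4,900.25 + £1,029.0525 + £616.4691… = £6,545.77

£6,545.77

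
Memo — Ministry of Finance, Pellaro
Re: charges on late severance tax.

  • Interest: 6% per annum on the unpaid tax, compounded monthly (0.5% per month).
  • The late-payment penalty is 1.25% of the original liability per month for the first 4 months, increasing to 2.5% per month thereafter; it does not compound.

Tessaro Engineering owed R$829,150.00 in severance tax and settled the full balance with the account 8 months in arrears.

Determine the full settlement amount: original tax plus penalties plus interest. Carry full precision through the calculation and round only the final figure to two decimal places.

R$987,274.75

Penalty, months 1–4: 4 × 1.25% × R$829,150.00 = R$41,457.50
Penalty, months 5–8: 4 × 2.5% × R$829,150.00 = R$82,915.00
Interest: R$829,150.00 × ((1 + 0.005)^8 − 1) = R$829,150.00 × 0.0407070… = R$33,752.2455…
Total = R$829,150.00 + R$124,372.5000 + R$33,752.2455… = R$987,274.75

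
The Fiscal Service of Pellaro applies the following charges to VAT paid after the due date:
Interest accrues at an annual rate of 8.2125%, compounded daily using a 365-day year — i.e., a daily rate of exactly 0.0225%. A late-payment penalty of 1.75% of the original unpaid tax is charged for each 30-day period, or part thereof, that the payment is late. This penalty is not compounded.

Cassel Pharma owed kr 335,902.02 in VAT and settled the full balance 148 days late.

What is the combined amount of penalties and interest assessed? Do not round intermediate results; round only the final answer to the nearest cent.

kr 40,763.99

Penalty periods: ⌈148/30⌉ = 5; penalty = 5 × 1.75% × kr 335,902.02 = kr 29,391.43…
Interest: kr 335,902.02 × ((1 + 0.000225)^148 − 1) = kr 335,902.02 × 0.03385678… = kr 11,372.5603…
Penalties + interest = kr 29,391.4268… + kr 11,372.5603… = kr 40,763.99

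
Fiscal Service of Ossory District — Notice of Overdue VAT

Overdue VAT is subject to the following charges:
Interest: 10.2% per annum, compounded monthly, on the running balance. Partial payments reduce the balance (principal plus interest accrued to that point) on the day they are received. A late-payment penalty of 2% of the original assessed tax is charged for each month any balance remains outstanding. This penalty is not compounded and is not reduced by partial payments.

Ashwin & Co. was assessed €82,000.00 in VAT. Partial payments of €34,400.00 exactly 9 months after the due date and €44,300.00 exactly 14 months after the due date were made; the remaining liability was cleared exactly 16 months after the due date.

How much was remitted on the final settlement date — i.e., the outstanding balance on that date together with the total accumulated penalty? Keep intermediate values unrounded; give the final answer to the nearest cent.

€38,575.90

Monthly rate = 10.2% ÷ 12 = 0.85%
Balance at month 9: €82,000.0000 × (1 + 0.0085)^9 = €88,490.5665…
After €34,400.00 payment: €88,490.5665… − €34,400.00 = €54,090.5665…
Balance at month 14: €54,090.5665… × (1 + 0.0085)^5 = €56,428.8296…
After €44,300.00 payment: €56,428.8296… − €44,300.00 = €12,128.8296…
Balance at month 16: €12,128.8296… × (1 + 0.0085)^2 = €12,335.8960…
Penalty: 16 × 2% × €82,000.00 = €26,240.00
Final settlement = outstanding balance + penalty = €12,335.8960… + €26,240.00 = €38,575.90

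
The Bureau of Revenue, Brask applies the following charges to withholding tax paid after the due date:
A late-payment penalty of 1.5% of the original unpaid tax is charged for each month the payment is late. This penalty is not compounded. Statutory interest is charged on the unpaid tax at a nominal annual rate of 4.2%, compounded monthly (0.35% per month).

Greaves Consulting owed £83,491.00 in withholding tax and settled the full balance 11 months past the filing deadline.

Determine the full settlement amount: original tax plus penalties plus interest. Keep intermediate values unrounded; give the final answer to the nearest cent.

Late-payment penalty: 11 × 1.5% × £83,491.00 = £13,776.02…
Interest: £83,491.00 × ((1 + 0.0035)^11 − 1) = £83,491.00 × 0.0391809… = £3,271.2504…
Total = £83,491.00 + £13,776.0150 + £3,271.2504… = £100,538.27

£100,538.27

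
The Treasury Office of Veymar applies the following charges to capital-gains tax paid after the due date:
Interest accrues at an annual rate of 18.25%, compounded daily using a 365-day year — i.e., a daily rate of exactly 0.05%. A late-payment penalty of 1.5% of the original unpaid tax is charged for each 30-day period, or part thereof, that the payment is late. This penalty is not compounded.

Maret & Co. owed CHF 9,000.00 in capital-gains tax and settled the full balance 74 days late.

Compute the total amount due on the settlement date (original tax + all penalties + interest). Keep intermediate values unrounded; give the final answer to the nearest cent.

Penalty periods: ⌈74/30⌉ = 3; penalty = 3 × 1.5% × CHF 9,000.00 = CHF 405.00
Interest: CHF 9,000.00 × ((1 + 0.0005)^74 − 1) = CHF 9,000.00 × 0.03768343… = CHF 339.1508…
Total = CHF 9,000.00 + CHF 405.0000 + CHF 339.1508… = CHF 9,744.15

CHF 9,744.15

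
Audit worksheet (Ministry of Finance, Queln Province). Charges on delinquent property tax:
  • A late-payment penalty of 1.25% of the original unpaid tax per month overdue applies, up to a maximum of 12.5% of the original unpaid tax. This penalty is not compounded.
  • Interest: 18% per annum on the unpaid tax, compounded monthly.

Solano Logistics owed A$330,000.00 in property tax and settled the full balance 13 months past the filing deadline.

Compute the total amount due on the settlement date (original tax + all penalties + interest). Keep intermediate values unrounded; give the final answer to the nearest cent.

A$441,722.31

Penalty (uncapped): 13 × 1.25% × A$330,000.00 = A$53,625.00; cap = 12.5% × A$330,000.00 = A$41,250.00 → penalty = A$41,250.00
Interest (18%/yr ÷ 12 = 1.5%/month): A$330,000.00 × ((1 + 0.015)^13 − 1) = A$70,472.3065…
Total = A$330,000.00 + A$41,250.0000 + A$70,472.3065… = A$441,722.31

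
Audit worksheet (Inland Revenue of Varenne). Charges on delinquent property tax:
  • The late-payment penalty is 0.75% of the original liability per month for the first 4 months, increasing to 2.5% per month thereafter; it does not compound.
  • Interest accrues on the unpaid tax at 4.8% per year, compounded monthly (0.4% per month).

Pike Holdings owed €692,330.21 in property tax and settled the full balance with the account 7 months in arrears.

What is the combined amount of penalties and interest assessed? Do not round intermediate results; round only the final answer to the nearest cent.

Penalty, months 1–4: 4 × 0.75% × €692,330.21 = €20,769.91…
Penalty, months 5–7: 3 × 2.5% × €692,330.21 = €51,924.77…
Interest: €692,330.21 × ((1 + 0.004)^7 − 1) = €692,330.21 × 0.0283382… = €19,619.4259…
Penalties + interest = €72,694.6721… + €19,619.4259… = €92,314.10

€92,314.10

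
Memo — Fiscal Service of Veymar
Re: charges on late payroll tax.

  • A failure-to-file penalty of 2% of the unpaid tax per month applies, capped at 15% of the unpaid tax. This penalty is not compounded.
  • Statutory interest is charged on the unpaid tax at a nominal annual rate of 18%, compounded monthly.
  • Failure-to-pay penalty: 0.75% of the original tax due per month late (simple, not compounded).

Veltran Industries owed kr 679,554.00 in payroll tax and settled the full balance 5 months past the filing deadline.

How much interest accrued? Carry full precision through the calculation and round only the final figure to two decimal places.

Interest (18%/yr ÷ 12 = 1.5%/month): kr 679,554.00 × ((1 + 0.015)^5 − 1) = kr 52,518.6540…

kr 52,518.65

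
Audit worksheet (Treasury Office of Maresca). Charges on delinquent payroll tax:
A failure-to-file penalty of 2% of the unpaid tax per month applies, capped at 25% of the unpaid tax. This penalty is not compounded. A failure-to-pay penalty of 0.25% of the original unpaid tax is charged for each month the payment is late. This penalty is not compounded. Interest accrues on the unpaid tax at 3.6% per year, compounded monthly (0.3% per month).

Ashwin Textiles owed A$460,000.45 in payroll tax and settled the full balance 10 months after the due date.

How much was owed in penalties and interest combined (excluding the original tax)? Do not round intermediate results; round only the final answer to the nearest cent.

Failure-to-file: 10 × 2% × A$460,000.45 = A$92,000.09 (under the 25% cap)
Failure-to-pay penalty = 0.25% × A$460,000.45 × 10 mo = A$11,500.01…
Interest: A$460,000.45 × ((1 + 0.003)^10 − 1) = A$460,000.45 × 0.0304083… = A$13,987.8119…
Penalties + interest = A$103,500.1013… + A$13,987.8119… = A$117,487.91

A$117,487.91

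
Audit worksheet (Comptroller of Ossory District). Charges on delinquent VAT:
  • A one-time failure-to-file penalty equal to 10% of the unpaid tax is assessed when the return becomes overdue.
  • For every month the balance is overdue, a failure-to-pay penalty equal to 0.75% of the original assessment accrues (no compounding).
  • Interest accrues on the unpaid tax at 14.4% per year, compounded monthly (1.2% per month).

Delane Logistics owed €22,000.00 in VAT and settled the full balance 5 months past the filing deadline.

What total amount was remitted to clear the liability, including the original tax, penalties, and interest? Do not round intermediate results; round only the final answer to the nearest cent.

€26,377.06

Failure-to-file penalty: 10% × €22,000.00 = €2,200.00
Failure-to-pay penalty = 0.75% × €22,000.00 × 5 mo = €825.00
Interest: €22,000.00 × ((1 + 0.012)^5 − 1) = €22,000.00 × 0.0614574… = €1,352.0624…
Total = €22,000.00 + €3,025.0000 + €1,352.0624… = €26,377.06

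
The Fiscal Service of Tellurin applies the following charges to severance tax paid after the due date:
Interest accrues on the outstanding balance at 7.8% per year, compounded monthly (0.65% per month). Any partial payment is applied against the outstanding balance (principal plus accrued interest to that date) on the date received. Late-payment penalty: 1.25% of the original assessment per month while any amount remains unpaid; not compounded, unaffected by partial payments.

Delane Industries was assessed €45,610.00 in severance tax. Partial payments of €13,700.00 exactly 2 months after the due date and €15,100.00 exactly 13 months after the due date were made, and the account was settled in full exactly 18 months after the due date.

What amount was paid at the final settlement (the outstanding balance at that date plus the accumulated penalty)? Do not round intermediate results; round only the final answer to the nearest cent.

Balance at month 2: €45,610.0000 × (1 + 0.0065)^2 = €46,204.8570…
After €13,700.00 payment: €46,204.8570… − €13,700.00 = €32,504.8570…
Balance at month 13: €32,504.8570… × (1 + 0.0065)^11 = €34,905.9797…
After €15,100.00 payment: €34,905.9797… − €15,100.00 = €19,805.9797…
Balance at month 18: €19,805.9797… × (1 + 0.0065)^5 = €20,458.0966…
Penalty: 18 × 1.25% × €45,610.00 = €10,262.25
Final settlement = outstanding balance + penalty = €20,458.0966… + €10,262.25 = €30,720.35

€30,720.35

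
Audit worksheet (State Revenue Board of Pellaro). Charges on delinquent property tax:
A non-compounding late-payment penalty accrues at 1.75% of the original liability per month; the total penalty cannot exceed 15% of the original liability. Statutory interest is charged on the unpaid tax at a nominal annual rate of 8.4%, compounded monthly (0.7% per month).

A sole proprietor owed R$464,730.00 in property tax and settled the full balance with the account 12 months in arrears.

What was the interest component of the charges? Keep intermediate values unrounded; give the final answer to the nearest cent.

Interest: R$464,730.00 × ((1 + 0.007)^12 − 1) = R$464,730.00 × 0.0873107… = R$40,575.8839…

R$40,575.88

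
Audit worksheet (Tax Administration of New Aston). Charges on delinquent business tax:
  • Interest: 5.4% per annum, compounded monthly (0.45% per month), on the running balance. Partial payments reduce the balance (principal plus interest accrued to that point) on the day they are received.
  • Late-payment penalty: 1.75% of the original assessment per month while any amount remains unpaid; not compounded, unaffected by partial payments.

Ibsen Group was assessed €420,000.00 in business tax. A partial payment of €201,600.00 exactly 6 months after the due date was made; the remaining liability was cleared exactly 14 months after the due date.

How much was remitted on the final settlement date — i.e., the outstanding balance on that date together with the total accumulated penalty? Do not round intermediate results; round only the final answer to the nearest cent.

€341,175.12

Balance at month 6: €420,000.0000 × (1 + 0.0045)^6 = €431,468.3430…
After €201,600.00 payment: €431,468.3430… − €201,600.00 = €229,868.3430…
Balance at month 14: €229,868.3430… × (1 + 0.0045)^8 = €238,275.1184…
Penalty: 14 × 1.75% × €420,000.00 = €102,900.00
Final settlement = outstanding balance + penalty = €238,275.1184… + €102,900.00 = €341,175.12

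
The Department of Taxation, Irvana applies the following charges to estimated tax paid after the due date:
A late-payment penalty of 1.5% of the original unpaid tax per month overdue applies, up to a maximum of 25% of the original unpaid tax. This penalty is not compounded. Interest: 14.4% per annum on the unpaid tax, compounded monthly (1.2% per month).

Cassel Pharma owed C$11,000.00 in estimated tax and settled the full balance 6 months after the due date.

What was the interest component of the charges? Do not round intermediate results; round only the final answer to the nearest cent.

Interest: C$11,000.00 × ((1 + 0.012)^6 − 1) = C$11,000.00 × 0.0741949… = C$816.1436…

C$816.14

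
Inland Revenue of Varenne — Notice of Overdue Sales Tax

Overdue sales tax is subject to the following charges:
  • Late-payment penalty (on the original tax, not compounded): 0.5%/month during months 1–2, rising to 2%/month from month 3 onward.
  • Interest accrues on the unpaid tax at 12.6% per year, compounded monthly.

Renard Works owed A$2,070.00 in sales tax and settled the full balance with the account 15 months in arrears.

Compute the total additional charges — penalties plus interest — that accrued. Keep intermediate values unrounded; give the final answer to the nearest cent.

Penalty, months 1–2: 2 × 0.5% × A$2,070.00 = A$20.70
Penalty, months 3–15: 13 × 2% × A$2,070.00 = A$538.20
Interest (12.6%/yr ÷ 12 = 1.05%/month): A$2,070.00 × ((1 + 0.0105)^15 − 1) = A$351.1133…
Penalties + interest = A$558.9000 + A$351.1133… = A$910.01

A$910.01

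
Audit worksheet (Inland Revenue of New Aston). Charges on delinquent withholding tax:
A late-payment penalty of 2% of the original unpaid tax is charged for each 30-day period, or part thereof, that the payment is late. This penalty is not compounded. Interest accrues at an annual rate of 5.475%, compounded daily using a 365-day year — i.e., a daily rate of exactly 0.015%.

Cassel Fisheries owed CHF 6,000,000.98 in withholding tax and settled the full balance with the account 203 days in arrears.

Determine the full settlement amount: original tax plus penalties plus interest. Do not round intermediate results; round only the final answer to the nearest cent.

Penalty periods: ⌈203/30⌉ = 7; penalty = 7 × 2% × CHF 6,000,000.98 = CHF 840,000.14…
Interest: CHF 6,000,000.98 × ((1 + 0.00015)^203 − 1) = CHF 6,000,000.98 × 0.03091599… = CHF 185,495.9626…
Total = CHF 6,000,000.98 + CHF 840,000.1372 + CHF 185,495.9626… = CHF 7,025,497.08

CHF 7,025,497.08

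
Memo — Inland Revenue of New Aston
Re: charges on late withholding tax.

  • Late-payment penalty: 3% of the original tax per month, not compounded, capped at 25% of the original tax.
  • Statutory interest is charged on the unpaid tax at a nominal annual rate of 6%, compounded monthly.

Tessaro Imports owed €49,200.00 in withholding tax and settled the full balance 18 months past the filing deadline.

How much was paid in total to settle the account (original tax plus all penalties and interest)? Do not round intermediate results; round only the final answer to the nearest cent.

€66,121.30

Penalty (uncapped): 18 × 3% × €49,200.00 = €26,568.00; cap = 25% × €49,200.00 = €12,300.00 → penalty = €12,300.00
Interest (6%/yr ÷ 12 = 0.5%/month): €49,200.00 × ((1 + 0.005)^18 − 1) = €4,621.3038…
Total = €49,200.00 + €12,300.0000 + €4,621.3038… = €66,121.30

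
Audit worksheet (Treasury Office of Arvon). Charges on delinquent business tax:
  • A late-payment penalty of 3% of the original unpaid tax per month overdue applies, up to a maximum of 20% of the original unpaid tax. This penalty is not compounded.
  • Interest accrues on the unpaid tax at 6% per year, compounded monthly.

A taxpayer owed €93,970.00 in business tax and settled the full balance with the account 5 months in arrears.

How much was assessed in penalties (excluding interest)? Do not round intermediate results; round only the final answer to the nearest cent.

Penalty: 5 × 3% × €93,970.00 = €14,095.50 (below the 20% cap of €18,794.00)

€14,095.50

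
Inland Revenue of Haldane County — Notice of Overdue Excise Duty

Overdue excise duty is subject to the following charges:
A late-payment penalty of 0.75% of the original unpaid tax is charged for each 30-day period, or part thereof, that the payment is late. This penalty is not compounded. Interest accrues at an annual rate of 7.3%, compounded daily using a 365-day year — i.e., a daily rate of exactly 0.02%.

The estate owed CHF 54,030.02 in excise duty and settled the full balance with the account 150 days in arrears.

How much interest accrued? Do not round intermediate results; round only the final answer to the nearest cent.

Interest: CHF 54,030.02 × ((1 + 0.0002)^150 − 1) = CHF 54,030.02 × 0.03045144… = CHF 1,645.2921…

CHF 1,645.29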